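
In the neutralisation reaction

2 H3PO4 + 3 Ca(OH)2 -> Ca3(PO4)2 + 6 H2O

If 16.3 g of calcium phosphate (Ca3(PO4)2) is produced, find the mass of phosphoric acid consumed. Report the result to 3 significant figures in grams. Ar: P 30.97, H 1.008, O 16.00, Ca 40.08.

10.3 g

M(Ca3(PO4)2) = 3(40.08) + 2(30.97) + 8(16.00) = 310.18 g/mol.
M(H3PO4) = 3(1.008) + 30.97 + 4(16.00) = 97.994 g/mol.
n(Ca3(PO4)2) = 16.30 g / 310.18 g/mol = 0.05255 mol.
From the equation the Ca3(PO4)2:H3PO4 mole ratio is 1:2, so n(H3PO4) = 0.05255 × 2/1 = 0.1051 mol.
Mass of H3PO4 = 0.1051 mol × 97.994 g/mol = 10.30 g.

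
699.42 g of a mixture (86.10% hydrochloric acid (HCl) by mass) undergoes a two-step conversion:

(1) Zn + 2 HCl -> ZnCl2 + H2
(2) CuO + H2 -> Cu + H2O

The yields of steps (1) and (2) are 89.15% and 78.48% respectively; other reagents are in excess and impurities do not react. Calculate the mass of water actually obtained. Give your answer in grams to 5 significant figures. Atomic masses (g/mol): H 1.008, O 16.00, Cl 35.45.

Pure HCl = 699.42 × 0.8610 = 602.201 g.
M(HCl) = 1.008 + 35.45 = 36.458 g/mol.
M(H2O) = 2(1.008) + 16.00 = 18.016 g/mol.
n(HCl) = 602.201 / 36.458 = 16.5177 mol.
Step 1 (HCl:H2 = 2:1): theoretical n(H2) = 8.25883 mol; at 89.15% yield, n(H2) = 7.36274 mol.
Step 2 (H2:H2O = 1:1): theoretical n(H2O) = 7.36274 mol, so theoretical mass = 7.36274 × 18.016 = 132.647 g.
At 78.48% yield, actual mass of H2O = 132.647 × 0.7848 = 104.102 g.

104.10 g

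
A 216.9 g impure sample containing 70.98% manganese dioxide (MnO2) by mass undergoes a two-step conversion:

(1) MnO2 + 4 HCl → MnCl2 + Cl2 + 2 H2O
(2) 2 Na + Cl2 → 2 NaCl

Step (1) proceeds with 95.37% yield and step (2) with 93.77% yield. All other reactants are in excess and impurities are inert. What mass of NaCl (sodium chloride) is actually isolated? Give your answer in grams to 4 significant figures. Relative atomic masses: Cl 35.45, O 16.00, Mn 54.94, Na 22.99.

Pure MnO2 = 216.9 × 0.7098 = 153.96 g.
M(MnO2) = 54.94 + 2(16.00) = 86.94 g/mol.
M(NaCl) = 22.99 + 35.45 = 58.44 g/mol.
n(MnO2) = 153.96 / 86.94 = 1.7708 mol.
Step 1 (MnO2:Cl2 = 1:1): theoretical n(Cl2) = 1.7708 mol; at 95.37% yield, n(Cl2) = 1.6888 mol.
Step 2 (Cl2:NaCl = 1:2): theoretical n(NaCl) = 3.3777 mol, so theoretical mass = 3.3777 × 58.44 = 197.39 g.
At 93.77% yield, actual mass of NaCl = 197.39 × 0.9377 = 185.09 g.

185.1 g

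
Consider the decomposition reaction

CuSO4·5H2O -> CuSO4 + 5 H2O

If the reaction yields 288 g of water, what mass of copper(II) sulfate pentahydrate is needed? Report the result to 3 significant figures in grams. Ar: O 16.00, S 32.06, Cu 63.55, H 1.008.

798 g

M(H2O) = 2(1.008) + 16.00 = 18.016 g/mol.
M(CuSO4·5H2O) = 63.55 + 32.06 + 9(16.00) + 10(1.008) = 249.69 g/mol.
n(H2O) = 288.0 g / 18.016 g/mol = 15.99 mol.
From the equation the H2O:CuSO4·5H2O mole ratio is 5:1, so n(CuSO4·5H2O) = 15.99 × 1/5 = 3.197 mol.
Mass of CuSO4·5H2O = 3.197 mol × 249.69 g/mol = 798.3 g.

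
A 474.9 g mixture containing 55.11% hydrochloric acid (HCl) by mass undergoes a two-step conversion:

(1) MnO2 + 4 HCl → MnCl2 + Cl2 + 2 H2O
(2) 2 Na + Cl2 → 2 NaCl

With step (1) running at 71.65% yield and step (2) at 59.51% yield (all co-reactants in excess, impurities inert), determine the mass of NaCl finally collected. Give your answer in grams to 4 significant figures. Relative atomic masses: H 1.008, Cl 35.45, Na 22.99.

Pure HCl = 474.9 × 0.5511 = 261.72 g.
M(HCl) = 1.008 + 35.45 = 36.458 g/mol.
M(NaCl) = 22.99 + 35.45 = 58.44 g/mol.
n(HCl) = 261.72 / 36.458 = 7.1786 mol.
Step 1 (HCl:Cl2 = 4:1): theoretical n(Cl2) = 1.7946 mol; at 71.65% yield, n(Cl2) = 1.2859 mol.
Step 2 (Cl2:NaCl = 1:2): theoretical n(NaCl) = 2.5717 mol, so theoretical mass = 2.5717 × 58.44 = 150.29 g.
At 59.51% yield, actual mass of NaCl = 150.29 × 0.5951 = 89.439 g.

89.44 g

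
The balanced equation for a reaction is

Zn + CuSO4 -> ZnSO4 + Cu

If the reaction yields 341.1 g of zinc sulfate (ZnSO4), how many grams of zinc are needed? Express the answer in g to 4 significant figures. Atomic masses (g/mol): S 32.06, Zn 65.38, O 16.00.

M(ZnSO4) = 65.38 + 32.06 + 4(16.00) = 161.44 g/mol.
M(Zn) = 65.38 g/mol.
n(ZnSO4) = 341.10 g / 161.44 g/mol = 2.1129 mol.
From the equation the ZnSO4:Zn mole ratio is 1:1, so n(Zn) = 2.1129 × 1/1 = 2.1129 mol.
Mass of Zn = 2.1129 mol × 65.38 g/mol = 138.14 g.

138.1 g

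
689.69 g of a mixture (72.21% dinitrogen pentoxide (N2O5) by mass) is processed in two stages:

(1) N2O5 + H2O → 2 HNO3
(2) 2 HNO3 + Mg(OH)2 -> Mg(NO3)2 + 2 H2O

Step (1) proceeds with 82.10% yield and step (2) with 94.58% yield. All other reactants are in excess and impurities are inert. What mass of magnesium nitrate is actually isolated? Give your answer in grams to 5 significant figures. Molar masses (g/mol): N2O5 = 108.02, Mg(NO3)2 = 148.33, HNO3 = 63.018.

Pure N2O5 = 689.69 × 0.7221 = 498.025 g.
n(N2O5) = 498.025 / 108.02 = 4.61049 mol.
Step 1 (N2O5:HNO3 = 1:2): theoretical n(HNO3) = 9.22098 mol; at 82.10% yield, n(HNO3) = 7.57042 mol.
Step 2 (HNO3:Mg(NO3)2 = 2:1): theoretical n(Mg(NO3)2) = 3.78521 mol, so theoretical mass = 3.78521 × 148.33 = 561.461 g.
At 94.58% yield, actual mass of Mg(NO3)2 = 561.461 × 0.9458 = 531.029 g.

531.03 g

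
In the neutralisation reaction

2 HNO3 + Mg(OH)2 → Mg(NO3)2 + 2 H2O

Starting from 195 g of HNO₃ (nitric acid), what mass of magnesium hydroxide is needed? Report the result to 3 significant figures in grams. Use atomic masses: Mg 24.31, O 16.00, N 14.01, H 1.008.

M(HNO3) = 1.008 + 14.01 + 3(16.00) = 63.018 g/mol.
M(Mg(OH)2) = 24.31 + 2(16.00) + 2(1.008) = 58.326 g/mol.
n(HNO3) = 195.0 g / 63.018 g/mol = 3.094 mol.
From the equation the HNO3:Mg(OH)2 mole ratio is 2:1, so n(Mg(OH)2) = 3.094 × 1/2 = 1.547 mol.
Mass of Mg(OH)2 = 1.547 mol × 58.326 g/mol = 90.24 g.

90.2 g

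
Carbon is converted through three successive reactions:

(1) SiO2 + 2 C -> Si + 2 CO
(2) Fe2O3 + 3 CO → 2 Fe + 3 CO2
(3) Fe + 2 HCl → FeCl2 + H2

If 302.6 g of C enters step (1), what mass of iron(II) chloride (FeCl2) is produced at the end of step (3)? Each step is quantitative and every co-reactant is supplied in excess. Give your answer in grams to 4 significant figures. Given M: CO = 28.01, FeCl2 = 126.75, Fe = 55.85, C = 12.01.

2129 g

n(C) = 302.6 / 12.01 = 25.196 mol.
Reaction (1): C→CO ratio 2:2 ⇒ n(CO) = 25.196 mol.
Reaction (2): CO→Fe ratio 3:2 ⇒ n(Fe) = 16.797 mol.
Reaction (3): Fe→FeCl2 ratio 1:1 ⇒ n(FeCl2) = 16.797 mol.
Mass of FeCl2 = 16.797 × 126.75 = 2129.0 g.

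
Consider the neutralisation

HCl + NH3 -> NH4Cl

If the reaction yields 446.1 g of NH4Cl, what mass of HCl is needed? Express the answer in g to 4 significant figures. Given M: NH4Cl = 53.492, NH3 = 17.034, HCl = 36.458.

n(NH4Cl) = 446.10 g / 53.492 g/mol = 8.3396 mol.
From the equation the NH4Cl:HCl mole ratio is 1:1, so n(HCl) = 8.3396 × 1/1 = 8.3396 mol.
Mass of HCl = 8.3396 mol × 36.458 g/mol = 304.04 g.

304.0 g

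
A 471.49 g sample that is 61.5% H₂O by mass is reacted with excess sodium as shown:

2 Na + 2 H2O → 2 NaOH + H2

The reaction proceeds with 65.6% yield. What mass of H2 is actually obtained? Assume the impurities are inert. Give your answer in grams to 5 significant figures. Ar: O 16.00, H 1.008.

Pure H2O available = 471.49 g × 0.615 = 289.966 g.
M(H2O) = 2(1.008) + 16.00 = 18.016 g/mol.
M(H2) = 2(1.008) = 2.016 g/mol.
n(H2O) = 289.966 g / 18.016 g/mol = 16.0949 mol.
From the equation the H2O:H2 mole ratio is 2:1, so n(H2) = 16.0949 × 1/2 = 8.04747 mol.
Mass of H2 = 8.04747 mol × 2.016 g/mol = 16.2237 g.
Actual mass collected = 16.2237 g × 0.656 = 10.6427 g.

10.643 g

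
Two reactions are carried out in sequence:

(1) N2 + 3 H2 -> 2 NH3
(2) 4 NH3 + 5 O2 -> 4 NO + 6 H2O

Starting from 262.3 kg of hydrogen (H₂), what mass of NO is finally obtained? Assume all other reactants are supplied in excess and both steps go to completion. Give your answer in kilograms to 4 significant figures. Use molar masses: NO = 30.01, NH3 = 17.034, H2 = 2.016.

2603 kg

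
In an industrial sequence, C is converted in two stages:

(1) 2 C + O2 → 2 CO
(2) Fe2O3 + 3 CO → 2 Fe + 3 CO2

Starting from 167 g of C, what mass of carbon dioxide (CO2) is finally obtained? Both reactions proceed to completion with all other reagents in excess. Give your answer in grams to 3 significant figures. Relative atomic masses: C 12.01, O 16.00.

612 g

M(C) = 12.01 g/mol.
M(CO2) = 12.01 + 2(16.00) = 44.01 g/mol.
n(C) = 167.0 / 12.01 = 13.91 mol.
Step 1 gives a 2:2 ratio of C to CO, so n(CO) = 13.91 mol.
In step 2 the CO:CO2 ratio is 3:3, so n(CO2) = 13.91 mol.
Mass of CO2 = 13.91 × 44.01 = 612.0 g.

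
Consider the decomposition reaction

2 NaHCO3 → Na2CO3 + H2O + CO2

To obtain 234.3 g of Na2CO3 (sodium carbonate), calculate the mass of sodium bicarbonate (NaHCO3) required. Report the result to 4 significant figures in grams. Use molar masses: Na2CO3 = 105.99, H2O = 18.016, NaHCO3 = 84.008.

n(Na2CO3) = 234.30 g / 105.99 g/mol = 2.2106 mol.
From the equation the Na2CO3:NaHCO3 mole ratio is 1:2, so n(NaHCO3) = 2.2106 × 2/1 = 4.4212 mol.
Mass of NaHCO3 = 4.4212 mol × 84.008 g/mol = 371.41 g.

371.4 g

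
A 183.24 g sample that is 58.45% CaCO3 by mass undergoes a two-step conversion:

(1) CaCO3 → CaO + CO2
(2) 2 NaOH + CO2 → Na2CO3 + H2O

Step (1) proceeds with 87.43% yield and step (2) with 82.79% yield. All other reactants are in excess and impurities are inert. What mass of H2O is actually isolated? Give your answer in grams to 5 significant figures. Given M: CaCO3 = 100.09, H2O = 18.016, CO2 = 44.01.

13.954 g

Pure CaCO3 = 183.24 × 0.5845 = 107.104 g.
n(CaCO3) = 107.104 / 100.09 = 1.07007 mol.
Step 1 (CaCO3:CO2 = 1:1): theoretical n(CO2) = 1.07007 mol; at 87.43% yield, n(CO2) = 0.935566 mol.
Step 2 (CO2:H2O = 1:1): theoretical n(H2O) = 0.935566 mol, so theoretical mass = 0.935566 × 18.016 = 16.8552 g.
At 82.79% yield, actual mass of H2O = 16.8552 × 0.8279 = 13.9544 g.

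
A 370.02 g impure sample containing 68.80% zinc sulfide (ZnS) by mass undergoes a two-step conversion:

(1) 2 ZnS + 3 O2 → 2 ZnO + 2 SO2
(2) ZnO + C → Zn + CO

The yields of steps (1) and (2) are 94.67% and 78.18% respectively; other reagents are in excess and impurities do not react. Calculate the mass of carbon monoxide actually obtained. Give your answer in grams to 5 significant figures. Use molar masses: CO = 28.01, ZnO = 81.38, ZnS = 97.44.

54.162 g

Pure ZnS = 370.02 × 0.6880 = 254.574 g.
n(ZnS) = 254.574 / 97.44 = 2.61262 mol.
Step 1 (ZnS:ZnO = 2:2): theoretical n(ZnO) = 2.61262 mol; at 94.67% yield, n(ZnO) = 2.47337 mol.
Step 2 (ZnO:CO = 1:1): theoretical n(CO) = 2.47337 mol, so theoretical mass = 2.47337 × 28.01 = 69.2790 g.
At 78.18% yield, actual mass of CO = 69.2790 × 0.7818 = 54.1624 g.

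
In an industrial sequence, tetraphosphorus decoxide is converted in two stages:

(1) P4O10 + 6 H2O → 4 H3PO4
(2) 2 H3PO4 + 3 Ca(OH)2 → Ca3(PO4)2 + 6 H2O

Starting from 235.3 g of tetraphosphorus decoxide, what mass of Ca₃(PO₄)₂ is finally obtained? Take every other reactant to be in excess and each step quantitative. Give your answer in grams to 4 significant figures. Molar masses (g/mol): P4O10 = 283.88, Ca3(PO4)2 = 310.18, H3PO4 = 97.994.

n(P4O10) = 235.30 / 283.88 = 0.82887 mol.
Step 1 gives a 1:4 ratio of P4O10 to H3PO4, so n(H3PO4) = 3.3155 mol.
In step 2 the H3PO4:Ca3(PO4)2 ratio is 2:1, so n(Ca3(PO4)2) = 1.6577 mol.
Mass of Ca3(PO4)2 = 1.6577 × 310.18 = 514.20 g.

514.2 g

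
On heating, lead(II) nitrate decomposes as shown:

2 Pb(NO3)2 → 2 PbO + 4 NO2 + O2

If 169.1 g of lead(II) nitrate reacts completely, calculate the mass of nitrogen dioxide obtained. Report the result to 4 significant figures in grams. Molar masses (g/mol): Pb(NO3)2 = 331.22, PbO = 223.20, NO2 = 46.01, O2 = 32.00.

n(Pb(NO3)2) = 169.10 g / 331.22 g/mol = 0.51054 mol.
From the equation the Pb(NO3)2:NO2 mole ratio is 2:4, so n(NO2) = 0.51054 × 4/2 = 1.0211 mol.
Mass of NO2 = 1.0211 mol × 46.01 g/mol = 46.980 g.

46.98 g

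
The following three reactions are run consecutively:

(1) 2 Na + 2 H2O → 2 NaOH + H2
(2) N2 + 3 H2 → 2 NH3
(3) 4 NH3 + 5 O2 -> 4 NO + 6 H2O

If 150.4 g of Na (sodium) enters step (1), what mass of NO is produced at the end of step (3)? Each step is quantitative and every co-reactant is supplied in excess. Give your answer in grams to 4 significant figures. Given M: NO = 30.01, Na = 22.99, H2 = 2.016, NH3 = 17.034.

n(Na) = 150.4 / 22.99 = 6.5420 mol.
Reaction (1): Na→H2 ratio 2:1 ⇒ n(H2) = 3.2710 mol.
Reaction (2): H2→NH3 ratio 3:2 ⇒ n(NH3) = 2.1807 mol.
Reaction (3): NH3→NO ratio 4:4 ⇒ n(NO) = 2.1807 mol.
Mass of NO = 2.1807 × 30.01 = 65.442 g.

65.44 g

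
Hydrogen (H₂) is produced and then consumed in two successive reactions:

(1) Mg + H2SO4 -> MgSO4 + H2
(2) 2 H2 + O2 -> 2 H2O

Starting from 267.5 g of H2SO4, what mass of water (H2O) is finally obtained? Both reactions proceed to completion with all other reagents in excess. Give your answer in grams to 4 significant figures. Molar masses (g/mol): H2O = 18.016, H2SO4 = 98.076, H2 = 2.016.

49.14 g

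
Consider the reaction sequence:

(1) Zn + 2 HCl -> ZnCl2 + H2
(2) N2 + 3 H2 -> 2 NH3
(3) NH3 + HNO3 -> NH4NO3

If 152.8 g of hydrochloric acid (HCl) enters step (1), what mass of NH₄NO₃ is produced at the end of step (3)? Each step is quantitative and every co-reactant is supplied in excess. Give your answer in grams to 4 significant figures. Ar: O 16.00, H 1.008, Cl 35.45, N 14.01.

M(HCl) = 1.008 + 35.45 = 36.458 g/mol.
M(NH4NO3) = 2(14.01) + 4(1.008) + 3(16.00) = 80.052 g/mol.
n(HCl) = 152.8 / 36.458 = 4.1911 mol.
Reaction (1): HCl→H2 ratio 2:1 ⇒ n(H2) = 2.0956 mol.
Reaction (2): H2→NH3 ratio 3:2 ⇒ n(NH3) = 1.3970 mol.
Reaction (3): NH3→NH4NO3 ratio 1:1 ⇒ n(NH4NO3) = 1.3970 mol.
Mass of NH4NO3 = 1.3970 × 80.052 = 111.84 g.

111.8 g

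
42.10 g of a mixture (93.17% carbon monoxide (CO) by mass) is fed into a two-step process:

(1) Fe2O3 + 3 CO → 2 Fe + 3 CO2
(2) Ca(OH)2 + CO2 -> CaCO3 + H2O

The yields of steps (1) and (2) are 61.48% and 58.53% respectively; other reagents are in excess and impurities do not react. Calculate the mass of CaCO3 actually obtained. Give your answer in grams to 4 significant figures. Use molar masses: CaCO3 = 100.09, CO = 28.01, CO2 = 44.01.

Pure CO = 42.10 × 0.9317 = 39.225 g.
n(CO) = 39.225 / 28.01 = 1.4004 mol.
Step 1 (CO:CO2 = 3:3): theoretical n(CO2) = 1.4004 mol; at 61.48% yield, n(CO2) = 0.86095 mol.
Step 2 (CO2:CaCO3 = 1:1): theoretical n(CaCO3) = 0.86095 mol, so theoretical mass = 0.86095 × 100.09 = 86.173 g.
At 58.53% yield, actual mass of CaCO3 = 86.173 × 0.5853 = 50.437 g.

50.44 g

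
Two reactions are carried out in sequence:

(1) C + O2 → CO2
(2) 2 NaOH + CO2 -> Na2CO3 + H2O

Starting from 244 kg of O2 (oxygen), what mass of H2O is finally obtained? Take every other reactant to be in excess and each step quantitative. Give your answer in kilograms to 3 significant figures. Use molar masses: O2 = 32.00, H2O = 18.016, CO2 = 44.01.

244 kg = 244000 g.
n(O2) = 244000 / 32.00 = 7625 mol.
Step 1 gives a 1:1 ratio of O2 to CO2, so n(CO2) = 7625 mol.
In step 2 the CO2:H2O ratio is 1:1, so n(H2O) = 7625 mol.
Mass of H2O = 7625 × 18.016 = 137400 g = 137 kg.

137 kg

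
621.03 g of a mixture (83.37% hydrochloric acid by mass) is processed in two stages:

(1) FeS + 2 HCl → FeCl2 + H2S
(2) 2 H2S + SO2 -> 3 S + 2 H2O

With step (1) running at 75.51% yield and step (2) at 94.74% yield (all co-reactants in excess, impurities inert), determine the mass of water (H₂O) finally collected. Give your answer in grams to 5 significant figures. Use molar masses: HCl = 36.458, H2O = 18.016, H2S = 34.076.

91.516 g

Pure HCl = 621.03 × 0.8337 = 517.753 g.
n(HCl) = 517.753 / 36.458 = 14.2013 mol.
Step 1 (HCl:H2S = 2:1): theoretical n(H2S) = 7.10067 mol; at 75.51% yield, n(H2S) = 5.36172 mol.
Step 2 (H2S:H2O = 2:2): theoretical n(H2O) = 5.36172 mol, so theoretical mass = 5.36172 × 18.016 = 96.5967 g.
At 94.74% yield, actual mass of H2O = 96.5967 × 0.9474 = 91.5157 g.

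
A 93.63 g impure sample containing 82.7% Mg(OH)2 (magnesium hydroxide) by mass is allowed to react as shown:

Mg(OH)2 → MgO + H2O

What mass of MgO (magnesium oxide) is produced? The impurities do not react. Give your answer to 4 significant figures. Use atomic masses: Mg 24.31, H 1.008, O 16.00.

53.51 g

Mass of pure Mg(OH)2 = 93.63 g × 0.827 = 77.432 g.
M(Mg(OH)2) = 24.31 + 2(16.00) + 2(1.008) = 58.326 g/mol.
M(MgO) = 24.31 + 16.00 = 40.31 g/mol.
n(Mg(OH)2) = 77.432 g / 58.326 g/mol = 1.3276 mol.
From the equation the Mg(OH)2:MgO mole ratio is 1:1, so n(MgO) = 1.3276 × 1/1 = 1.3276 mol.
Mass of MgO = 1.3276 mol × 40.31 g/mol = 53.514 g.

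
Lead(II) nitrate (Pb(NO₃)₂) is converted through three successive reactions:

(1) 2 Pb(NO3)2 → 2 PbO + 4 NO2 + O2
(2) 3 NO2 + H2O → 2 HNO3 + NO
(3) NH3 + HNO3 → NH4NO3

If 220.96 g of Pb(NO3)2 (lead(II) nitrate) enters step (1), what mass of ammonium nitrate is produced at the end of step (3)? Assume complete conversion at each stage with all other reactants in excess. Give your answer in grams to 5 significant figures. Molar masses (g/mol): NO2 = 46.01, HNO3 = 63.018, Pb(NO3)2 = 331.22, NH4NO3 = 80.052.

71.205 g

n(Pb(NO3)2) = 220.96 / 331.22 = 0.667109 mol.
Reaction (1): Pb(NO3)2→NO2 ratio 2:4 ⇒ n(NO2) = 1.33422 mol.
Reaction (2): NO2→HNO3 ratio 3:2 ⇒ n(HNO3) = 0.889479 mol.
Reaction (3): HNO3→NH4NO3 ratio 1:1 ⇒ n(NH4NO3) = 0.889479 mol.
Mass of NH4NO3 = 0.889479 × 80.052 = 71.2046 g.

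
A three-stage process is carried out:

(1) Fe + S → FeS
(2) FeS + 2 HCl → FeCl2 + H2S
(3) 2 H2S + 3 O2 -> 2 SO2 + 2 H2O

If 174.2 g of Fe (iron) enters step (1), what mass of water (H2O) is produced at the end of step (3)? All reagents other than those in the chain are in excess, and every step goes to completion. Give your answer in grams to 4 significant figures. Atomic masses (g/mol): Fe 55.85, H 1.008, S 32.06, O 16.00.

56.19 g

M(Fe) = 55.85 g/mol.
M(H2O) = 2(1.008) + 16.00 = 18.016 g/mol.
n(Fe) = 174.2 / 55.85 = 3.1191 mol.
Reaction (1): Fe→FeS ratio 1:1 ⇒ n(FeS) = 3.1191 mol.
Reaction (2): FeS→H2S ratio 1:1 ⇒ n(H2S) = 3.1191 mol.
Reaction (3): H2S→H2O ratio 2:2 ⇒ n(H2O) = 3.1191 mol.
Mass of H2O = 3.1191 × 18.016 = 56.193 g.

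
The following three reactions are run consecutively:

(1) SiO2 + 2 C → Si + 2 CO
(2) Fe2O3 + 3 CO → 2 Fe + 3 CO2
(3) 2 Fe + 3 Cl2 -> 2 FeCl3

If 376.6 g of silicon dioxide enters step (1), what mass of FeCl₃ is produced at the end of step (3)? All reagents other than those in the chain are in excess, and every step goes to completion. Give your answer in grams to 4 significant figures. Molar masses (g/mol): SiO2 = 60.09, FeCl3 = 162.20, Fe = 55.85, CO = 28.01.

n(SiO2) = 376.6 / 60.09 = 6.2673 mol.
Reaction (1): SiO2→CO ratio 1:2 ⇒ n(CO) = 12.535 mol.
Reaction (2): CO→Fe ratio 3:2 ⇒ n(Fe) = 8.3564 mol.
Reaction (3): Fe→FeCl3 ratio 2:2 ⇒ n(FeCl3) = 8.3564 mol.
Mass of FeCl3 = 8.3564 × 162.20 = 1355.4 g.

1355 g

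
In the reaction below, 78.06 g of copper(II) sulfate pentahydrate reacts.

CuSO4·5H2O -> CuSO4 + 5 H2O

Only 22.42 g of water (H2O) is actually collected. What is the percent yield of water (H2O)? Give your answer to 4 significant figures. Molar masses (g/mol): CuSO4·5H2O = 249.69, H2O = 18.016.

n(CuSO4·5H2O) = 78.060 g / 249.69 g/mol = 0.31263 mol.
From the equation the CuSO4·5H2O:H2O mole ratio is 1:5, so n(H2O) = 0.31263 × 5/1 = 1.5631 mol.
Mass of H2O = 1.5631 mol × 18.016 g/mol = 28.161 g.
This is the theoretical yield. Percent yield = 22.42 g / 28.161 g × 100% = 79.612%.

79.61 %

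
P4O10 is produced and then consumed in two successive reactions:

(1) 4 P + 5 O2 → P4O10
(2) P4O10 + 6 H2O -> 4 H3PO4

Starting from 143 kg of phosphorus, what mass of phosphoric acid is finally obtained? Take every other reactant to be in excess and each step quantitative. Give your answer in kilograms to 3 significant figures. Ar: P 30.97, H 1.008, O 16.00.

452 kg

M(P) = 30.97 g/mol.
M(H3PO4) = 3(1.008) + 30.97 + 4(16.00) = 97.994 g/mol.
143 kg = 143000 g.
n(P) = 143000 / 30.97 = 4617 mol.
Step 1 gives a 4:1 ratio of P to P4O10, so n(P4O10) = 1154 mol.
In step 2 the P4O10:H3PO4 ratio is 1:4, so n(H3PO4) = 4617 mol.
Mass of H3PO4 = 4617 × 97.994 = 452500 g = 452 kg.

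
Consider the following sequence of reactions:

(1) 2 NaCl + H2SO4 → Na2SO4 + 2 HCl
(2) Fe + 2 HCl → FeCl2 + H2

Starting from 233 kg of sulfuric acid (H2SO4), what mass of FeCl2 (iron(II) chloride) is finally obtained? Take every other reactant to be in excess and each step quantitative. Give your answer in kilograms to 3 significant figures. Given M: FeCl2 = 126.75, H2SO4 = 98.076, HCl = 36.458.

233 kg = 233000 g.
n(H2SO4) = 233000 / 98.076 = 2376 mol.
Step 1 gives a 1:2 ratio of H2SO4 to HCl, so n(HCl) = 4751 mol.
In step 2 the HCl:FeCl2 ratio is 2:1, so n(FeCl2) = 2376 mol.
Mass of FeCl2 = 2376 × 126.75 = 301100 g = 301 kg.

301 kg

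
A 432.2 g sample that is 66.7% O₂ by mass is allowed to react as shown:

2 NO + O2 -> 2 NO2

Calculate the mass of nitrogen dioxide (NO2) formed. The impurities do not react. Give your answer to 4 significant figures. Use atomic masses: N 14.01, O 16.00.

Mass of pure O2 = 432.2 g × 0.667 = 288.28 g.
M(O2) = 2(16.00) = 32.00 g/mol.
M(NO2) = 14.01 + 2(16.00) = 46.01 g/mol.
n(O2) = 288.28 g / 32.00 g/mol = 9.0087 mol.
From the equation the O2:NO2 mole ratio is 1:2, so n(NO2) = 9.0087 × 2/1 = 18.017 mol.
Mass of NO2 = 18.017 mol × 46.01 g/mol = 828.98 g.

829.0 g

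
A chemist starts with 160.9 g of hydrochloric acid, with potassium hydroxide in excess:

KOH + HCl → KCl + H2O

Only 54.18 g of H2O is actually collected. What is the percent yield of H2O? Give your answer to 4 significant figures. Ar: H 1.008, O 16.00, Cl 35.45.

68.14 %

M(HCl) = 1.008 + 35.45 = 36.458 g/mol.
M(H2O) = 2(1.008) + 16.00 = 18.016 g/mol.
n(HCl) = 160.90 g / 36.458 g/mol = 4.4133 mol.
From the equation the HCl:H2O mole ratio is 1:1, so n(H2O) = 4.4133 × 1/1 = 4.4133 mol.
Mass of H2O = 4.4133 mol × 18.016 g/mol = 79.510 g.
This is the theoretical yield. Percent yield = 54.18 g / 79.510 g × 100% = 68.142%.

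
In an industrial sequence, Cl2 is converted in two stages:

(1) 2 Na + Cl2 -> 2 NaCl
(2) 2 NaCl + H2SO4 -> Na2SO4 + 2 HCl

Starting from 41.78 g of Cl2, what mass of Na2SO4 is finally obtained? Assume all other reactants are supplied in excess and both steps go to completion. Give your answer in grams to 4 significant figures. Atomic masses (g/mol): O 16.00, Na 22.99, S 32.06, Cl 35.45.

M(Cl2) = 2(35.45) = 70.90 g/mol.
M(Na2SO4) = 2(22.99) + 32.06 + 4(16.00) = 142.04 g/mol.
n(Cl2) = 41.780 / 70.90 = 0.58928 mol.
Step 1 gives a 1:2 ratio of Cl2 to NaCl, so n(NaCl) = 1.1786 mol.
In step 2 the NaCl:Na2SO4 ratio is 2:1, so n(Na2SO4) = 0.58928 mol.
Mass of Na2SO4 = 0.58928 × 142.04 = 83.701 g.

83.70 g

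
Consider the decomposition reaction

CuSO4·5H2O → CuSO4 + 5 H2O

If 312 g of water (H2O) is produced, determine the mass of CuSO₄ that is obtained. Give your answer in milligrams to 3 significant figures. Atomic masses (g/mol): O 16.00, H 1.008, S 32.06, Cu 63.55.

553000 mg

M(H2O) = 2(1.008) + 16.00 = 18.016 g/mol.
M(CuSO4) = 63.55 + 32.06 + 4(16.00) = 159.61 g/mol.
n(H2O) = 312.0 g / 18.016 g/mol = 17.32 mol.
From the equation the H2O:CuSO4 mole ratio is 5:1, so n(CuSO4) = 17.32 × 1/5 = 3.464 mol.
Mass of CuSO4 = 3.464 mol × 159.61 g/mol = 552.8 g.
Converting to mg: 552.8 g = 553000 mg.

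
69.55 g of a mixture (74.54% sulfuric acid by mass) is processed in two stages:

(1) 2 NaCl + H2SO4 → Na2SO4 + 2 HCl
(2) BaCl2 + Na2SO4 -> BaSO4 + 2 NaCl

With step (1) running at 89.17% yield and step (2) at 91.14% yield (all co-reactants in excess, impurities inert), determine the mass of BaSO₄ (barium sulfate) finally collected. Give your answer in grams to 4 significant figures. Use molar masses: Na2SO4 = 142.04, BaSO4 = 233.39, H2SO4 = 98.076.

100.3 g

Pure H2SO4 = 69.55 × 0.7454 = 51.843 g.
n(H2SO4) = 51.843 / 98.076 = 0.52860 mol.
Step 1 (H2SO4:Na2SO4 = 1:1): theoretical n(Na2SO4) = 0.52860 mol; at 89.17% yield, n(Na2SO4) = 0.47135 mol.
Step 2 (Na2SO4:BaSO4 = 1:1): theoretical n(BaSO4) = 0.47135 mol, so theoretical mass = 0.47135 × 233.39 = 110.01 g.
At 91.14% yield, actual mass of BaSO4 = 110.01 × 0.9114 = 100.26 g.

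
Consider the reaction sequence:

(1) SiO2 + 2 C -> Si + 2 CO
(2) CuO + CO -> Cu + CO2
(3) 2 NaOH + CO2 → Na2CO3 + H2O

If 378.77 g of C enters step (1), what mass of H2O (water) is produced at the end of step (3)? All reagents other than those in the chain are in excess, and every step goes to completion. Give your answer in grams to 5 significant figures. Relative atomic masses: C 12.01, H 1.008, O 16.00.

568.19 g

M(C) = 12.01 g/mol.
M(H2O) = 2(1.008) + 16.00 = 18.016 g/mol.
n(C) = 378.77 / 12.01 = 31.5379 mol.
Reaction (1): C→CO ratio 2:2 ⇒ n(CO) = 31.5379 mol.
Reaction (2): CO→CO2 ratio 1:1 ⇒ n(CO2) = 31.5379 mol.
Reaction (3): CO2→H2O ratio 1:1 ⇒ n(H2O) = 31.5379 mol.
Mass of H2O = 31.5379 × 18.016 = 568.187 g.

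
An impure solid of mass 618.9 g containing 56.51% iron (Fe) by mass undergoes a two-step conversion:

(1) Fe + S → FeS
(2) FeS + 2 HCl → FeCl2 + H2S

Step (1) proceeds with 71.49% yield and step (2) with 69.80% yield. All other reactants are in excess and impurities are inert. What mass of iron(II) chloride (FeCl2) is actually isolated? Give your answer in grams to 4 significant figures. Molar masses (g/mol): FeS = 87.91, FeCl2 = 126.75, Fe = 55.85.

Pure Fe = 618.9 × 0.5651 = 349.74 g.
n(Fe) = 349.74 / 55.85 = 6.2621 mol.
Step 1 (Fe:FeS = 1:1): theoretical n(FeS) = 6.2621 mol; at 71.49% yield, n(FeS) = 4.4768 mol.
Step 2 (FeS:FeCl2 = 1:1): theoretical n(FeCl2) = 4.4768 mol, so theoretical mass = 4.4768 × 126.75 = 567.43 g.
At 69.80% yield, actual mass of FeCl2 = 567.43 × 0.6980 = 396.07 g.

396.1 g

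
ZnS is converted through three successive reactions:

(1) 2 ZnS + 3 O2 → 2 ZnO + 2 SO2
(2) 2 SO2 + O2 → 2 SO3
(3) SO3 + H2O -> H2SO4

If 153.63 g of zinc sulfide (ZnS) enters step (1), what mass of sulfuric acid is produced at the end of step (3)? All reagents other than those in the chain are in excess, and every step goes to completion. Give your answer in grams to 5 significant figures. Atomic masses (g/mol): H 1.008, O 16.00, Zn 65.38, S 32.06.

154.63 g

M(ZnS) = 65.38 + 32.06 = 97.44 g/mol.
M(H2SO4) = 2(1.008) + 32.06 + 4(16.00) = 98.076 g/mol.
n(ZnS) = 153.63 / 97.44 = 1.57666 mol.
Reaction (1): ZnS→SO2 ratio 2:2 ⇒ n(SO2) = 1.57666 mol.
Reaction (2): SO2→SO3 ratio 2:2 ⇒ n(SO3) = 1.57666 mol.
Reaction (3): SO3→H2SO4 ratio 1:1 ⇒ n(H2SO4) = 1.57666 mol.
Mass of H2SO4 = 1.57666 × 98.076 = 154.633 g.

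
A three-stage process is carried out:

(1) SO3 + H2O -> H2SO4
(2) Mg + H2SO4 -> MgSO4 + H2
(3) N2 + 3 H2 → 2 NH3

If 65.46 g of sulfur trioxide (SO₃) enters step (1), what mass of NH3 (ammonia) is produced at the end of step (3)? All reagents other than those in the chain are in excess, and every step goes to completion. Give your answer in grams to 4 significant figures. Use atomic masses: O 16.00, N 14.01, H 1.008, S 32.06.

9.285 g

M(SO3) = 32.06 + 3(16.00) = 80.06 g/mol.
M(NH3) = 14.01 + 3(1.008) = 17.034 g/mol.
n(SO3) = 65.46 / 80.06 = 0.81764 mol.
Reaction (1): SO3→H2SO4 ratio 1:1 ⇒ n(H2SO4) = 0.81764 mol.
Reaction (2): H2SO4→H2 ratio 1:1 ⇒ n(H2) = 0.81764 mol.
Reaction (3): H2→NH3 ratio 3:2 ⇒ n(NH3) = 0.54509 mol.
Mass of NH3 = 0.54509 × 17.034 = 9.2851 g.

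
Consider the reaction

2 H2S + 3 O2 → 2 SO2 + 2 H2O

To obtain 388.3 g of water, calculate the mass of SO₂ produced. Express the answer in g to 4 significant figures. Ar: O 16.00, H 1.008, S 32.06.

1381 g

M(H2O) = 2(1.008) + 16.00 = 18.016 g/mol.
M(SO2) = 32.06 + 2(16.00) = 64.06 g/mol.
n(H2O) = 388.30 g / 18.016 g/mol = 21.553 mol.
From the equation the H2O:SO2 mole ratio is 2:2, so n(SO2) = 21.553 × 2/2 = 21.553 mol.
Mass of SO2 = 21.553 mol × 64.06 g/mol = 1380.7 g.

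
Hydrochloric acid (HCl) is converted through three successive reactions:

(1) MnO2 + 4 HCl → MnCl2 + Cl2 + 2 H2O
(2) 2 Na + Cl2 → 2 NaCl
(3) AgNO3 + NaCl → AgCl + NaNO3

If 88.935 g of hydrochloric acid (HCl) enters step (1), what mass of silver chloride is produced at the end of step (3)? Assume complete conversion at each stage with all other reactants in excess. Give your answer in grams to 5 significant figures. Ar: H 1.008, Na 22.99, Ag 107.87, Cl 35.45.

174.81 g

M(HCl) = 1.008 + 35.45 = 36.458 g/mol.
M(AgCl) = 107.87 + 35.45 = 143.32 g/mol.
n(HCl) = 88.935 / 36.458 = 2.43938 mol.
Reaction (1): HCl→Cl2 ratio 4:1 ⇒ n(Cl2) = 0.609846 mol.
Reaction (2): Cl2→NaCl ratio 1:2 ⇒ n(NaCl) = 1.21969 mol.
Reaction (3): NaCl→AgCl ratio 1:1 ⇒ n(AgCl) = 1.21969 mol.
Mass of AgCl = 1.21969 × 143.32 = 174.806 g.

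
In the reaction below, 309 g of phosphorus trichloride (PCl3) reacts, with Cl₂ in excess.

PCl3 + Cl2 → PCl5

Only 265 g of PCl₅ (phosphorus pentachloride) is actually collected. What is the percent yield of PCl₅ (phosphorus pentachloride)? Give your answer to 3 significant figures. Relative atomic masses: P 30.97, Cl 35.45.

56.6 %

M(PCl3) = 30.97 + 3(35.45) = 137.32 g/mol.
M(PCl5) = 30.97 + 5(35.45) = 208.22 g/mol.
n(PCl3) = 309.0 g / 137.32 g/mol = 2.250 mol.
From the equation the PCl3:PCl5 mole ratio is 1:1, so n(PCl5) = 2.250 × 1/1 = 2.250 mol.
Mass of PCl5 = 2.250 mol × 208.22 g/mol = 468.5 g.
This is the theoretical yield. Percent yield = 265 g / 468.5 g × 100% = 56.56%.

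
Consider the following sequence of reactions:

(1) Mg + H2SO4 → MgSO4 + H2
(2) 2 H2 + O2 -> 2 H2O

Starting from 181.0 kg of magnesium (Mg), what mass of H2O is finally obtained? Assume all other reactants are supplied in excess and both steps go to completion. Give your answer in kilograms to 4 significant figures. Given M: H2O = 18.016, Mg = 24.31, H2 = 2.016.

134.1 kg

181.0 kg = 181000 g.
n(Mg) = 181000 / 24.31 = 7445.5 mol.
Step 1 gives a 1:1 ratio of Mg to H2, so n(H2) = 7445.5 mol.
In step 2 the H2:H2O ratio is 2:2, so n(H2O) = 7445.5 mol.
Mass of H2O = 7445.5 × 18.016 = 134140 g = 134.1 kg.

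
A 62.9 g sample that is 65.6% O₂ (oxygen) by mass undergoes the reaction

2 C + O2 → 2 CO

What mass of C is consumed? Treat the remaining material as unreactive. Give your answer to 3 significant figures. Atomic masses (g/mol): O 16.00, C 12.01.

Mass of pure O2 = 62.9 g × 0.656 = 41.26 g.
M(O2) = 2(16.00) = 32.00 g/mol.
M(C) = 12.01 g/mol.
n(O2) = 41.26 g / 32.00 g/mol = 1.289 mol.
From the equation the O2:C mole ratio is 1:2, so n(C) = 1.289 × 2/1 = 2.579 mol.
Mass of C = 2.579 mol × 12.01 g/mol = 30.97 g.

31.0 g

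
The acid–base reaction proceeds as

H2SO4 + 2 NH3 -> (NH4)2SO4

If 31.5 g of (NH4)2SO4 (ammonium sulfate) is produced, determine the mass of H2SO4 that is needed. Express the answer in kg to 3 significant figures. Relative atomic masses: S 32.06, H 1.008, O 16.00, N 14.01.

M((NH4)2SO4) = 2(14.01) + 8(1.008) + 32.06 + 4(16.00) = 132.144 g/mol.
M(H2SO4) = 2(1.008) + 32.06 + 4(16.00) = 98.076 g/mol.
n((NH4)2SO4) = 31.50 g / 132.144 g/mol = 0.2384 mol.
From the equation the (NH4)2SO4:H2SO4 mole ratio is 1:1, so n(H2SO4) = 0.2384 × 1/1 = 0.2384 mol.
Mass of H2SO4 = 0.2384 mol × 98.076 g/mol = 23.38 g.
Converting to kg: 23.38 g = 0.0234 kg.

0.0234 kg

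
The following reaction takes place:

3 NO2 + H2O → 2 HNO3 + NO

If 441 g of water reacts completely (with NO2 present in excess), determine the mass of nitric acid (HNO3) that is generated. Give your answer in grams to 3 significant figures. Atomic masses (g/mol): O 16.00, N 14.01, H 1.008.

3090 g

M(H2O) = 2(1.008) + 16.00 = 18.016 g/mol.
M(HNO3) = 1.008 + 14.01 + 3(16.00) = 63.018 g/mol.
n(H2O) = 441.0 g / 18.016 g/mol = 24.48 mol.
From the equation the H2O:HNO3 mole ratio is 1:2, so n(HNO3) = 24.48 × 2/1 = 48.96 mol.
Mass of HNO3 = 48.96 mol × 63.018 g/mol = 3085 g.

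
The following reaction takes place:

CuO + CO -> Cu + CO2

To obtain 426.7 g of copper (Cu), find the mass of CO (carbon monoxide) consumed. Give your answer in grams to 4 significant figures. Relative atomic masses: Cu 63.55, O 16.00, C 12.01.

M(Cu) = 63.55 g/mol.
M(CO) = 12.01 + 16.00 = 28.01 g/mol.
n(Cu) = 426.70 g / 63.55 g/mol = 6.7144 mol.
From the equation the Cu:CO mole ratio is 1:1, so n(CO) = 6.7144 × 1/1 = 6.7144 mol.
Mass of CO = 6.7144 mol × 28.01 g/mol = 188.07 g.

188.1 g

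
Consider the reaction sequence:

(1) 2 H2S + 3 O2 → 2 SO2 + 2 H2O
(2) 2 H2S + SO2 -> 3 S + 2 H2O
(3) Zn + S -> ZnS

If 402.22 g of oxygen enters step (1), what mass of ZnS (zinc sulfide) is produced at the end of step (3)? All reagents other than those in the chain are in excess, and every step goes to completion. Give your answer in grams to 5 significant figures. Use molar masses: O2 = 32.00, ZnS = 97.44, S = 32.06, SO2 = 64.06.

2449.5 g

n(O2) = 402.22 / 32.00 = 12.5694 mol.
Reaction (1): O2→SO2 ratio 3:2 ⇒ n(SO2) = 8.37958 mol.
Reaction (2): SO2→S ratio 1:3 ⇒ n(S) = 25.1388 mol.
Reaction (3): S→ZnS ratio 1:1 ⇒ n(ZnS) = 25.1388 mol.
Mass of ZnS = 25.1388 × 97.44 = 2449.52 g.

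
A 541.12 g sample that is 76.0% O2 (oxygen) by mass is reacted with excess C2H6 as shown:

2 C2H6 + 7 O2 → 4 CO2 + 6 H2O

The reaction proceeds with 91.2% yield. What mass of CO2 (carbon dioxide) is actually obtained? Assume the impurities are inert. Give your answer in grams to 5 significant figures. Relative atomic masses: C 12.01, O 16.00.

Pure O2 available = 541.12 g × 0.760 = 411.251 g.
M(O2) = 2(16.00) = 32.00 g/mol.
M(CO2) = 12.01 + 2(16.00) = 44.01 g/mol.
n(O2) = 411.251 g / 32.00 g/mol = 12.8516 mol.
From the equation the O2:CO2 mole ratio is 7:4, so n(CO2) = 12.8516 × 4/7 = 7.34377 mol.
Mass of CO2 = 7.34377 mol × 44.01 g/mol = 323.199 g.
Actual mass collected = 323.199 g × 0.912 = 294.758 g.

294.76 g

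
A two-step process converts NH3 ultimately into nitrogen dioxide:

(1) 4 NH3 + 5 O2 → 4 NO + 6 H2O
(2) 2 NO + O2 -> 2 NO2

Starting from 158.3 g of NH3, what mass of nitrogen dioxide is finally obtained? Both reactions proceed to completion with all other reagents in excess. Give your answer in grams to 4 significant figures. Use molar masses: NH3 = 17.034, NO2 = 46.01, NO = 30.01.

427.6 g

n(NH3) = 158.30 / 17.034 = 9.2932 mol.
Step 1 gives a 4:4 ratio of NH3 to NO, so n(NO) = 9.2932 mol.
In step 2 the NO:NO2 ratio is 2:2, so n(NO2) = 9.2932 mol.
Mass of NO2 = 9.2932 × 46.01 = 427.58 g.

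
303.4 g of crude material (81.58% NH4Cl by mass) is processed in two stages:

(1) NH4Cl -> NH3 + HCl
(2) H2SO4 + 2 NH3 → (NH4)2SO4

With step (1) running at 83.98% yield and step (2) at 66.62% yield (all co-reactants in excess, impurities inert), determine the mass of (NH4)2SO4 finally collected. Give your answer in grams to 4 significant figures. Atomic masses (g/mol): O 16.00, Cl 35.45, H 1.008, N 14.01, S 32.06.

171.0 g

Pure NH4Cl = 303.4 × 0.8158 = 247.51 g.
M(NH4Cl) = 14.01 + 4(1.008) + 35.45 = 53.492 g/mol.
M((NH4)2SO4) = 2(14.01) + 8(1.008) + 32.06 + 4(16.00) = 132.144 g/mol.
n(NH4Cl) = 247.51 / 53.492 = 4.6271 mol.
Step 1 (NH4Cl:NH3 = 1:1): theoretical n(NH3) = 4.6271 mol; at 83.98% yield, n(NH3) = 3.8859 mol.
Step 2 (NH3:(NH4)2SO4 = 2:1): theoretical n((NH4)2SO4) = 1.9429 mol, so theoretical mass = 1.9429 × 132.144 = 256.75 g.
At 66.62% yield, actual mass of (NH4)2SO4 = 256.75 × 0.6662 = 171.04 g.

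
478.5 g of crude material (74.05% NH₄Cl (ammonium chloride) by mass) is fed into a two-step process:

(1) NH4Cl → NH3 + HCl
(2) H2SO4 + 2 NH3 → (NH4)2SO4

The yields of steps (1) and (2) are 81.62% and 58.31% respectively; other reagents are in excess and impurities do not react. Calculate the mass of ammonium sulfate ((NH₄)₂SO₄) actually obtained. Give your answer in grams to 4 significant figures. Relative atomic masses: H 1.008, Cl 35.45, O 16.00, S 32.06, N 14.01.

208.3 g

Pure NH4Cl = 478.5 × 0.7405 = 354.33 g.
M(NH4Cl) = 14.01 + 4(1.008) + 35.45 = 53.492 g/mol.
M((NH4)2SO4) = 2(14.01) + 8(1.008) + 32.06 + 4(16.00) = 132.144 g/mol.
n(NH4Cl) = 354.33 / 53.492 = 6.6240 mol.
Step 1 (NH4Cl:NH3 = 1:1): theoretical n(NH3) = 6.6240 mol; at 81.62% yield, n(NH3) = 5.4065 mol.
Step 2 (NH3:(NH4)2SO4 = 2:1): theoretical n((NH4)2SO4) = 2.7032 mol, so theoretical mass = 2.7032 × 132.144 = 357.22 g.
At 58.31% yield, actual mass of (NH4)2SO4 = 357.22 × 0.5831 = 208.29 g.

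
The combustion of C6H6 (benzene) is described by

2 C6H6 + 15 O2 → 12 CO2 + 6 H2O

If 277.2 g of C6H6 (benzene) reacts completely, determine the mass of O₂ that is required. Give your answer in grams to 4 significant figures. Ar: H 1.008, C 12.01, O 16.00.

851.7 g

M(C6H6) = 6(12.01) + 6(1.008) = 78.108 g/mol.
M(O2) = 2(16.00) = 32.00 g/mol.
n(C6H6) = 277.20 g / 78.108 g/mol = 3.5489 mol.
From the equation the C6H6:O2 mole ratio is 2:15, so n(O2) = 3.5489 × 15/2 = 26.617 mol.
Mass of O2 = 26.617 mol × 32.00 g/mol = 851.74 g.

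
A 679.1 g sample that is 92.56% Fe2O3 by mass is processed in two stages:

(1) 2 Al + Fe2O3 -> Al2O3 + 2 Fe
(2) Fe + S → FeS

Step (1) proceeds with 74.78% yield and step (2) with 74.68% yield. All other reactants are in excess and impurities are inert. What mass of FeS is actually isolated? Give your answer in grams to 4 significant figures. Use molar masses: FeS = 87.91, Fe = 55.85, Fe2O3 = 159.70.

386.5 g

Pure Fe2O3 = 679.1 × 0.9256 = 628.57 g.
n(Fe2O3) = 628.57 / 159.70 = 3.9360 mol.
Step 1 (Fe2O3:Fe = 1:2): theoretical n(Fe) = 7.8719 mol; at 74.78% yield, n(Fe) = 5.8866 mol.
Step 2 (Fe:FeS = 1:1): theoretical n(FeS) = 5.8866 mol, so theoretical mass = 5.8866 × 87.91 = 517.49 g.
At 74.68% yield, actual mass of FeS = 517.49 × 0.7468 = 386.47 g.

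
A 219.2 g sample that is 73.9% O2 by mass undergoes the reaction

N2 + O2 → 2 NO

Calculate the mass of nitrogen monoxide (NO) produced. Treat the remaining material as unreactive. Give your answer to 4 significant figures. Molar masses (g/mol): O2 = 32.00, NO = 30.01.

Mass of pure O2 = 219.2 g × 0.739 = 161.99 g.
n(O2) = 161.99 g / 32.00 g/mol = 5.0621 mol.
From the equation the O2:NO mole ratio is 1:2, so n(NO) = 5.0621 × 2/1 = 10.124 mol.
Mass of NO = 10.124 mol × 30.01 g/mol = 303.83 g.

303.8 g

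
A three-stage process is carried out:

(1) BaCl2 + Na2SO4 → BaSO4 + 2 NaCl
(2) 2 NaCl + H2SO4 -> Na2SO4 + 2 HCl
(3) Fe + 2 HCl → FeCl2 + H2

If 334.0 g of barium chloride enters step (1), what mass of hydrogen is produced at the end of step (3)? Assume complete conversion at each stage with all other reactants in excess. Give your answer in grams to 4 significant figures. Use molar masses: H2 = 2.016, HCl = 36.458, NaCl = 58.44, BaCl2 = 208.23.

3.234 g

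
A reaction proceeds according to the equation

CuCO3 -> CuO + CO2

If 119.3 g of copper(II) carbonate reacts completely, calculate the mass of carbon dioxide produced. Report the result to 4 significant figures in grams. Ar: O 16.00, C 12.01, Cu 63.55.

42.49 g

M(CuCO3) = 63.55 + 12.01 + 3(16.00) = 123.56 g/mol.
M(CO2) = 12.01 + 2(16.00) = 44.01 g/mol.
n(CuCO3) = 119.30 g / 123.56 g/mol = 0.96552 mol.
From the equation the CuCO3:CO2 mole ratio is 1:1, so n(CO2) = 0.96552 × 1/1 = 0.96552 mol.
Mass of CO2 = 0.96552 mol × 44.01 g/mol = 42.493 g.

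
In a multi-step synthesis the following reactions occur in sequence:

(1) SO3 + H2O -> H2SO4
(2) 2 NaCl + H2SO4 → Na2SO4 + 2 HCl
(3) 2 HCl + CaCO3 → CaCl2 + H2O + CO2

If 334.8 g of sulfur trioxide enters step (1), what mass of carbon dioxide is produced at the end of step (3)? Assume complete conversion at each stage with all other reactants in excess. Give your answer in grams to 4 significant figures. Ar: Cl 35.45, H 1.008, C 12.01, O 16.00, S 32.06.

184.0 g

M(SO3) = 32.06 + 3(16.00) = 80.06 g/mol.
M(CO2) = 12.01 + 2(16.00) = 44.01 g/mol.
n(SO3) = 334.8 / 80.06 = 4.1819 mol.
Reaction (1): SO3→H2SO4 ratio 1:1 ⇒ n(H2SO4) = 4.1819 mol.
Reaction (2): H2SO4→HCl ratio 1:2 ⇒ n(HCl) = 8.3637 mol.
Reaction (3): HCl→CO2 ratio 2:1 ⇒ n(CO2) = 4.1819 mol.
Mass of CO2 = 4.1819 × 44.01 = 184.04 g.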